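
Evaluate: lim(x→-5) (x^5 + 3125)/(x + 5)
This is a standard limit.

Factor or rationalize the expression:
  lim(x→-5) (x^5 + 3125)/(x + 5) = 3125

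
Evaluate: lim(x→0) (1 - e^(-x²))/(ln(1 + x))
This is a 0/0 indeterminate form.

Apply L'Hôpital's rule: differentiate numerator and denominator separately.
  f(x) = 1 - e^(-x^2)   ⇒   f'(x) = 2·x·e^(-x^2)
  g(x) = ln(x + 1)   ⇒   g'(x) = 1/(x + 1)
  lim(x→0) f'(x)/g'(x) = lim(x→0) (2·x·e^(-x^2))/(1/(x + 1))
  = 0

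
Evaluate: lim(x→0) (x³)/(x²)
This is a 0/0 indeterminate form.

Apply L'Hôpital's rule: differentiate numerator and denominator separately.
  f(x) = x^3   ⇒   f'(x) = 3·x^2
  g(x) = x^2   ⇒   g'(x) = 2·x
  lim(x→0) f'(x)/g'(x) = lim(x→0) (3·x^2)/(2·x)
  = 0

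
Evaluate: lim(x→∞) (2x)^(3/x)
This is an exponential indeterminate form.

For exponential indeterminate forms, take the natural log:
  Let L = lim(x→∞) (2x)^(3/x)
  Then ln(L) = lim(x→∞) [exponent × ln(base)]
  Evaluate using L'Hôpital or standard limits, then exponentiate.
  L = 1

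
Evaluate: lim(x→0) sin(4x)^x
This is an exponential indeterminate form.

For exponential indeterminate forms, take the natural log:
  Let L = lim(x→0) sin(4x)^x
  Then ln(L) = lim(x→0) [exponent × ln(base)]
  Evaluate using L'Hôpital or standard limits, then exponentiate.
  L = 1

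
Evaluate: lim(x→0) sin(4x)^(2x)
This is an exponential indeterminate form.

For exponential indeterminate forms, take the natural log:
  Let L = lim(x→0) sin(4x)^(2x)
  Then ln(L) = lim(x→0) [exponent × ln(base)]
  Evaluate using L'Hôpital or standard limits, then exponentiate.
  L = 1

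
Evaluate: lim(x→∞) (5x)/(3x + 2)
This is an ∞/∞ indeterminate form.

Apply L'Hôpital's rule: differentiate numerator and denominator separately.
  f(x) = 5·x   ⇒   f'(x) = 5
  g(x) = 3·x + 2   ⇒   g'(x) = 3
  lim(x→∞) f'(x)/g'(x) = lim(x→∞) (5)/(3)
  = 5/3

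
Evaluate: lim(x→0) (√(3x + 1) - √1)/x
This is a standard limit.

Factor or rationalize the expression:
  lim(x→0) (√(3x + 1) - √1)/x = 3/2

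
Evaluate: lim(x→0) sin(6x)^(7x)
This is an exponential indeterminate form.

For exponential indeterminate forms, take the natural log:
  Let L = lim(x→0) sin(6x)^(7x)
  Then ln(L) = lim(x→0) [exponent × ln(base)]
  Evaluate using L'Hôpital or standard limits, then exponentiate.
  L = 1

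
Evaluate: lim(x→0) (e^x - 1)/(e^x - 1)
This is a 0/0 indeterminate form.

Apply L'Hôpital's rule: differentiate numerator and denominator separately.
  f(x) = e^(x) - 1   ⇒   f'(x) = e^(x)
  g(x) = e^(x) - 1   ⇒   g'(x) = e^(x)
  lim(x→0) f'(x)/g'(x) = lim(x→0) (e^(x))/(e^(x))
  = 1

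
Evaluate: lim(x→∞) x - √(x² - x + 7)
This is an ∞-∞ indeterminate form.

Combine fractions or rationalize to convert ∞-∞ to 0/0 form:
  lim(x→∞) x - √(x² - x + 7) = 1/2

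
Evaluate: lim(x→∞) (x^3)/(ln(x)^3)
This is an ∞/∞ indeterminate form.

Apply L'Hôpital's rule: differentiate numerator and denominator separately.
  f(x) = x^3   ⇒   f'(x) = 3·x^2
  g(x) = ln(x)^3   ⇒   g'(x) = 3·ln(x)^2/x
  lim(x→∞) f'(x)/g'(x) = lim(x→∞) (3·x^2)/(3·ln(x)^2/x)
  = ∞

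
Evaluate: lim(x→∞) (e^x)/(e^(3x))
This is an ∞/∞ indeterminate form.

Apply L'Hôpital's rule: differentiate numerator and denominator separately.
  f(x) = e^(x)   ⇒   f'(x) = e^(x)
  g(x) = e^(3·x)   ⇒   g'(x) = 3·e^(3·x)
  lim(x→∞) f'(x)/g'(x) = lim(x→∞) (e^(x))/(3·e^(3·x))
  = 0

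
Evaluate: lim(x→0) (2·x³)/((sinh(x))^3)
This is a 0/0 indeterminate form.

Apply L'Hôpital's rule: differentiate numerator and denominator separately.
  f(x) = 2·x^3   ⇒   f'(x) = 6·x^2
  g(x) = sinh(x)^3   ⇒   g'(x) = 3·sinh(x)^2·cosh(x)
  lim(x→0) f'(x)/g'(x) = lim(x→0) (6·x^2)/(3·sinh(x)^2·cosh(x))
  = 2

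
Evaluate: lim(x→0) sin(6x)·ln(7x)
This is a 0·∞ indeterminate form.

Rewrite 0·∞ as a quotient (0/0 or ∞/∞ form), then apply L'Hôpital's rule:
  lim(x→0) sin(6x)·ln(7x) = 0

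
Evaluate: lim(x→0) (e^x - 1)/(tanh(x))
This is a 0/0 indeterminate form.

Apply L'Hôpital's rule: differentiate numerator and denominator separately.
  f(x) = e^(x) - 1   ⇒   f'(x) = e^(x)
  g(x) = tanh(x)   ⇒   g'(x) = 1 - tanh(x)^2
  lim(x→0) f'(x)/g'(x) = lim(x→0) (e^(x))/(1 - tanh(x)^2)
  = 1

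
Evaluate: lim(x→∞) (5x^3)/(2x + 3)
This is an ∞/∞ indeterminate form.

Apply L'Hôpital's rule: differentiate numerator and denominator separately.
  f(x) = 5·x^3   ⇒   f'(x) = 15·x^2
  g(x) = 2·x + 3   ⇒   g'(x) = 2
  lim(x→∞) f'(x)/g'(x) = lim(x→∞) (15·x^2)/(2)
  = ∞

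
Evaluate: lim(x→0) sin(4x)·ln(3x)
This is a 0·∞ indeterminate form.

Rewrite 0·∞ as a quotient (0/0 or ∞/∞ form), then apply L'Hôpital's rule:
  lim(x→0) sin(4x)·ln(3x) = 0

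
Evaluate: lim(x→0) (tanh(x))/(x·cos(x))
This is a 0/0 indeterminate form.

Apply L'Hôpital's rule: differentiate numerator and denominator separately.
  f(x) = tanh(x)   ⇒   f'(x) = 1 - tanh(x)^2
  g(x) = x·cos(x)   ⇒   g'(x) = -x·sin(x) + cos(x)
  lim(x→0) f'(x)/g'(x) = lim(x→0) (1 - tanh(x)^2)/(-x·sin(x) + cos(x))
  = 1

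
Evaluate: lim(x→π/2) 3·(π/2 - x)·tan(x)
This is a 0·∞ indeterminate form.

Rewrite 0·∞ as a quotient (0/0 or ∞/∞ form), then apply L'Hôpital's rule:
  lim(x→π/2) 3·(π/2 - x)·tan(x) = 3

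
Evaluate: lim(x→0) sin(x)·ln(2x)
This is a 0·∞ indeterminate form.

Rewrite 0·∞ as a quotient (0/0 or ∞/∞ form), then apply L'Hôpital's rule:
  lim(x→0) sin(x)·ln(2x) = 0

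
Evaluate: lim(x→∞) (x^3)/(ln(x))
This is an ∞/∞ indeterminate form.

Apply L'Hôpital's rule: differentiate numerator and denominator separately.
  f(x) = x^3   ⇒   f'(x) = 3·x^2
  g(x) = ln(x)   ⇒   g'(x) = 1/x
  lim(x→∞) f'(x)/g'(x) = lim(x→∞) (3·x^2)/(1/x)
  = ∞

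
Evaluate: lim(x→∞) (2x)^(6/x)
This is an exponential indeterminate form.

For exponential indeterminate forms, take the natural log:
  Let L = lim(x→∞) (2x)^(6/x)
  Then ln(L) = lim(x→∞) [exponent × ln(base)]
  Evaluate using L'Hôpital or standard limits, then exponentiate.
  L = 1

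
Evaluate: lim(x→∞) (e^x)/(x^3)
This is an ∞/∞ indeterminate form.

Apply L'Hôpital's rule: differentiate numerator and denominator separately.
  f(x) = e^(x)   ⇒   f'(x) = e^(x)
  g(x) = x^3   ⇒   g'(x) = 3·x^2
  lim(x→∞) f'(x)/g'(x) = lim(x→∞) (e^(x))/(3·x^2)
  = ∞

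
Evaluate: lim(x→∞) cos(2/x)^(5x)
This is an exponential indeterminate form.

For exponential indeterminate forms, take the natural log:
  Let L = lim(x→∞) cos(2/x)^(5x)
  Then ln(L) = lim(x→∞) [exponent × ln(base)]
  Evaluate using L'Hôpital or standard limits, then exponentiate.
  L = 1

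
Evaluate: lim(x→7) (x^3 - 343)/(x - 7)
This is a standard limit.

Factor or rationalize the expression:
  lim(x→7) (x^3 - 343)/(x - 7) = 147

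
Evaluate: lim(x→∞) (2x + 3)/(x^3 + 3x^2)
This is an ∞/∞ indeterminate form.

Apply L'Hôpital's rule: differentiate numerator and denominator separately.
  f(x) = 2·x + 3   ⇒   f'(x) = 2
  g(x) = x^3 + 3·x^2   ⇒   g'(x) = 3·x^2 + 6·x
  lim(x→∞) f'(x)/g'(x) = lim(x→∞) (2)/(3·x^2 + 6·x)
  = 0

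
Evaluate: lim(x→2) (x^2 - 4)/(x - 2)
This is a standard limit.

Factor or rationalize the expression:
  lim(x→2) (x^2 - 4)/(x - 2) = 4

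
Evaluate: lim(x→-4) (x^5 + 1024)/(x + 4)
This is a standard limit.

Factor or rationalize the expression:
  lim(x→-4) (x^5 + 1024)/(x + 4) = 1280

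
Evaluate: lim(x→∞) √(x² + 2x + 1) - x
This is an ∞-∞ indeterminate form.

Combine fractions or rationalize to convert ∞-∞ to 0/0 form:
  lim(x→∞) √(x² + 2x + 1) - x = 1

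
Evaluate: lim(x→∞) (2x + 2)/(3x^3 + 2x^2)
This is an ∞/∞ indeterminate form.

Apply L'Hôpital's rule: differentiate numerator and denominator separately.
  f(x) = 2·x + 2   ⇒   f'(x) = 2
  g(x) = 3·x^3 + 2·x^2   ⇒   g'(x) = 9·x^2 + 4·x
  lim(x→∞) f'(x)/g'(x) = lim(x→∞) (2)/(9·x^2 + 4·x)
  = 0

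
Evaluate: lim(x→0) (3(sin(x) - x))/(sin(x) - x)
This is a 0/0 indeterminate form.

Apply L'Hôpital's rule: differentiate numerator and denominator separately.
  f(x) = -3·x + 3·sin(x)   ⇒   f'(x) = 3·cos(x) - 3
  g(x) = -x + sin(x)   ⇒   g'(x) = cos(x) - 1
  lim(x→0) f'(x)/g'(x) = lim(x→0) (3·cos(x) - 3)/(cos(x) - 1)
  = 3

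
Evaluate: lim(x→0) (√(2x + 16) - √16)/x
This is a standard limit.

Factor or rationalize the expression:
  lim(x→0) (√(2x + 16) - √16)/x = 1/4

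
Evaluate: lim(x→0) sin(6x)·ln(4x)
This is a 0·∞ indeterminate form.

Rewrite 0·∞ as a quotient (0/0 or ∞/∞ form), then apply L'Hôpital's rule:
  lim(x→0) sin(6x)·ln(4x) = 0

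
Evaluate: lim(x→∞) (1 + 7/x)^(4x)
This is an exponential indeterminate form.

For exponential indeterminate forms, take the natural log:
  Let L = lim(x→∞) (1 + 7/x)^(4x)
  Then ln(L) = lim(x→∞) [exponent × ln(base)]
  Evaluate using L'Hôpital or standard limits, then exponentiate.
  L = e^(28)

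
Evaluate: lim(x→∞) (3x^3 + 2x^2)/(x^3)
This is an ∞/∞ indeterminate form.

Apply L'Hôpital's rule: differentiate numerator and denominator separately.
  f(x) = 3·x^3 + 2·x^2   ⇒   f'(x) = 9·x^2 + 4·x
  g(x) = x^3   ⇒   g'(x) = 3·x^2
  lim(x→∞) f'(x)/g'(x) = lim(x→∞) (9·x^2 + 4·x)/(3·x^2)
  = 3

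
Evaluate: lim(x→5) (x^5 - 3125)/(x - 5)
This is a standard limit.

Factor or rationalize the expression:
  lim(x→5) (x^5 - 3125)/(x - 5) = 3125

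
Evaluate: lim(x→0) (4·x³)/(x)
This is a 0/0 indeterminate form.

Apply L'Hôpital's rule: differentiate numerator and denominator separately.
  f(x) = 4·x^3   ⇒   f'(x) = 12·x^2
  g(x) = x   ⇒   g'(x) = 1
  lim(x→0) f'(x)/g'(x) = lim(x→0) (12·x^2)/(1)
  = 0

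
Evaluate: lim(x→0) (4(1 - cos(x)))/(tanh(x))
This is a 0/0 indeterminate form.

Apply L'Hôpital's rule: differentiate numerator and denominator separately.
  f(x) = 4 - 4·cos(x)   ⇒   f'(x) = 4·sin(x)
  g(x) = tanh(x)   ⇒   g'(x) = 1 - tanh(x)^2
  lim(x→0) f'(x)/g'(x) = lim(x→0) (4·sin(x))/(1 - tanh(x)^2)
  = 0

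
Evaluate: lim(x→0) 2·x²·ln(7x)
This is a 0·∞ indeterminate form.

Rewrite 0·∞ as a quotient (0/0 or ∞/∞ form), then apply L'Hôpital's rule:
  lim(x→0) 2·x²·ln(7x) = 0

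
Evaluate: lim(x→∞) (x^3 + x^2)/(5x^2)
This is an ∞/∞ indeterminate form.

Apply L'Hôpital's rule: differentiate numerator and denominator separately.
  f(x) = x^3 + x^2   ⇒   f'(x) = 3·x^2 + 2·x
  g(x) = 5·x^2   ⇒   g'(x) = 10·x
  lim(x→∞) f'(x)/g'(x) = lim(x→∞) (3·x^2 + 2·x)/(10·x)
  = ∞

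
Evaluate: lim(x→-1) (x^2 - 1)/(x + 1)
This is a standard limit.

Factor or rationalize the expression:
  lim(x→-1) (x^2 - 1)/(x + 1) = -2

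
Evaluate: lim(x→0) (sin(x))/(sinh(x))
This is a 0/0 indeterminate form.

Apply L'Hôpital's rule: differentiate numerator and denominator separately.
  f(x) = sin(x)   ⇒   f'(x) = cos(x)
  g(x) = sinh(x)   ⇒   g'(x) = cosh(x)
  lim(x→0) f'(x)/g'(x) = lim(x→0) (cos(x))/(cosh(x))
  = 1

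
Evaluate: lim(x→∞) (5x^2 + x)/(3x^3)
This is an ∞/∞ indeterminate form.

Apply L'Hôpital's rule: differentiate numerator and denominator separately.
  f(x) = 5·x^2 + x   ⇒   f'(x) = 10·x + 1
  g(x) = 3·x^3   ⇒   g'(x) = 9·x^2
  lim(x→∞) f'(x)/g'(x) = lim(x→∞) (10·x + 1)/(9·x^2)
  = 0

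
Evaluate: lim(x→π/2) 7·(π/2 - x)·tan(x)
This is a 0·∞ indeterminate form.

Rewrite 0·∞ as a quotient (0/0 or ∞/∞ form), then apply L'Hôpital's rule:
  lim(x→π/2) 7·(π/2 - x)·tan(x) = 7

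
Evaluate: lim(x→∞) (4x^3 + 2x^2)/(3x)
This is an ∞/∞ indeterminate form.

Apply L'Hôpital's rule: differentiate numerator and denominator separately.
  f(x) = 4·x^3 + 2·x^2   ⇒   f'(x) = 12·x^2 + 4·x
  g(x) = 3·x   ⇒   g'(x) = 3
  lim(x→∞) f'(x)/g'(x) = lim(x→∞) (12·x^2 + 4·x)/(3)
  = ∞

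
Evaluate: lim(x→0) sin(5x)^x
This is an exponential indeterminate form.

For exponential indeterminate forms, take the natural log:
  Let L = lim(x→0) sin(5x)^x
  Then ln(L) = lim(x→0) [exponent × ln(base)]
  Evaluate using L'Hôpital or standard limits, then exponentiate.
  L = 1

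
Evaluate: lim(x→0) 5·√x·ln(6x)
This is a 0·∞ indeterminate form.

Rewrite 0·∞ as a quotient (0/0 or ∞/∞ form), then apply L'Hôpital's rule:
  lim(x→0) 5·√x·ln(6x) = 0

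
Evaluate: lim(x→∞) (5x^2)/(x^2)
This is an ∞/∞ indeterminate form.

Apply L'Hôpital's rule: differentiate numerator and denominator separately.
  f(x) = 5·x^2   ⇒   f'(x) = 10·x
  g(x) = x^2   ⇒   g'(x) = 2·x
  lim(x→∞) f'(x)/g'(x) = lim(x→∞) (10·x)/(2·x)
  = 5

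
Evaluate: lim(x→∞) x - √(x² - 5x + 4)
This is an ∞-∞ indeterminate form.

Combine fractions or rationalize to convert ∞-∞ to 0/0 form:
  lim(x→∞) x - √(x² - 5x + 4) = 5/2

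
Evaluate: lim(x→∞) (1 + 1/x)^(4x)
This is an exponential indeterminate form.

For exponential indeterminate forms, take the natural log:
  Let L = lim(x→∞) (1 + 1/x)^(4x)
  Then ln(L) = lim(x→∞) [exponent × ln(base)]
  Evaluate using L'Hôpital or standard limits, then exponentiate.
  L = e^(4)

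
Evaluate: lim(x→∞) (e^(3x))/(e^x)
This is an ∞/∞ indeterminate form.

Apply L'Hôpital's rule: differentiate numerator and denominator separately.
  f(x) = e^(3·x)   ⇒   f'(x) = 3·e^(3·x)
  g(x) = e^(x)   ⇒   g'(x) = e^(x)
  lim(x→∞) f'(x)/g'(x) = lim(x→∞) (3·e^(3·x))/(e^(x))
  = ∞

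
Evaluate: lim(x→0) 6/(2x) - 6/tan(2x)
This is an ∞-∞ indeterminate form.

Combine fractions or rationalize to convert ∞-∞ to 0/0 form:
  lim(x→0) 6/(2x) - 6/tan(2x) = 0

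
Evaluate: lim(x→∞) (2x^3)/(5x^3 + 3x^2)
This is an ∞/∞ indeterminate form.

Apply L'Hôpital's rule: differentiate numerator and denominator separately.
  f(x) = 2·x^3   ⇒   f'(x) = 6·x^2
  g(x) = 5·x^3 + 3·x^2   ⇒   g'(x) = 15·x^2 + 6·x
  lim(x→∞) f'(x)/g'(x) = lim(x→∞) (6·x^2)/(15·x^2 + 6·x)
  = 2/5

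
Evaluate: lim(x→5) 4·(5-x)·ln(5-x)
This is a 0·∞ indeterminate form.

Rewrite 0·∞ as a quotient (0/0 or ∞/∞ form), then apply L'Hôpital's rule:
  lim(x→5) 4·(5-x)·ln(5-x) = 0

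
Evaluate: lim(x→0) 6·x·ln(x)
This is a 0·∞ indeterminate form.

Rewrite 0·∞ as a quotient (0/0 or ∞/∞ form), then apply L'Hôpital's rule:
  lim(x→0) 6·x·ln(x) = 0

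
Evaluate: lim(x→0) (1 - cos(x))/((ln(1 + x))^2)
This is a 0/0 indeterminate form.

Apply L'Hôpital's rule: differentiate numerator and denominator separately.
  f(x) = 1 - cos(x)   ⇒   f'(x) = sin(x)
  g(x) = ln(x + 1)^2   ⇒   g'(x) = 2·ln(x + 1)/(x + 1)
  lim(x→0) f'(x)/g'(x) = lim(x→0) (sin(x))/(2·ln(x + 1)/(x + 1))
  = 1/2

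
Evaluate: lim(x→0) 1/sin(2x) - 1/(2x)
This is an ∞-∞ indeterminate form.

Combine fractions or rationalize to convert ∞-∞ to 0/0 form:
  lim(x→0) 1/sin(2x) - 1/(2x) = 0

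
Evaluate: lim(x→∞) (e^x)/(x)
This is an ∞/∞ indeterminate form.

Apply L'Hôpital's rule: differentiate numerator and denominator separately.
  f(x) = e^(x)   ⇒   f'(x) = e^(x)
  g(x) = x   ⇒   g'(x) = 1
  lim(x→∞) f'(x)/g'(x) = lim(x→∞) (e^(x))/(1)
  = ∞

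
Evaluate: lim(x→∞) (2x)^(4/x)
This is an exponential indeterminate form.

For exponential indeterminate forms, take the natural log:
  Let L = lim(x→∞) (2x)^(4/x)
  Then ln(L) = lim(x→∞) [exponent × ln(base)]
  Evaluate using L'Hôpital or standard limits, then exponentiate.
  L = 1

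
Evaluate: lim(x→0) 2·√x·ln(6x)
This is a 0·∞ indeterminate form.

Rewrite 0·∞ as a quotient (0/0 or ∞/∞ form), then apply L'Hôpital's rule:
  lim(x→0) 2·√x·ln(6x) = 0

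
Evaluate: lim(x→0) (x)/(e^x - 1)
This is a 0/0 indeterminate form.

Apply L'Hôpital's rule: differentiate numerator and denominator separately.
  f(x) = x   ⇒   f'(x) = 1
  g(x) = e^(x) - 1   ⇒   g'(x) = e^(x)
  lim(x→0) f'(x)/g'(x) = lim(x→0) (1)/(e^(x))
  = 1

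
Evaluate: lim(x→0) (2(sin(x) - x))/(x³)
This is a 0/0 indeterminate form.

Apply L'Hôpital's rule: differentiate numerator and denominator separately.
  f(x) = -2·x + 2·sin(x)   ⇒   f'(x) = 2·cos(x) - 2
  g(x) = x^3   ⇒   g'(x) = 3·x^2
  lim(x→0) f'(x)/g'(x) = lim(x→0) (2·cos(x) - 2)/(3·x^2)
  = -1/3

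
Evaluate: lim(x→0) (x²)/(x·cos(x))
This is a 0/0 indeterminate form.

Apply L'Hôpital's rule: differentiate numerator and denominator separately.
  f(x) = x^2   ⇒   f'(x) = 2·x
  g(x) = x·cos(x)   ⇒   g'(x) = -x·sin(x) + cos(x)
  lim(x→0) f'(x)/g'(x) = lim(x→0) (2·x)/(-x·sin(x) + cos(x))
  = 0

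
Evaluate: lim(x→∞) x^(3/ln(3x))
This is an exponential indeterminate form.

For exponential indeterminate forms, take the natural log:
  Let L = lim(x→∞) x^(3/ln(3x))
  Then ln(L) = lim(x→∞) [exponent × ln(base)]
  Evaluate using L'Hôpital or standard limits, then exponentiate.
  L = e^(3)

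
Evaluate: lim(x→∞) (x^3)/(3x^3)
This is an ∞/∞ indeterminate form.

Apply L'Hôpital's rule: differentiate numerator and denominator separately.
  f(x) = x^3   ⇒   f'(x) = 3·x^2
  g(x) = 3·x^3   ⇒   g'(x) = 9·x^2
  lim(x→∞) f'(x)/g'(x) = lim(x→∞) (3·x^2)/(9·x^2)
  = 1/3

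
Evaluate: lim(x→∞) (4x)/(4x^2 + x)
This is an ∞/∞ indeterminate form.

Apply L'Hôpital's rule: differentiate numerator and denominator separately.
  f(x) = 4·x   ⇒   f'(x) = 4
  g(x) = 4·x^2 + x   ⇒   g'(x) = 8·x + 1
  lim(x→∞) f'(x)/g'(x) = lim(x→∞) (4)/(8·x + 1)
  = 0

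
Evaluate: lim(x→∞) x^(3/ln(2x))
This is an exponential indeterminate form.

For exponential indeterminate forms, take the natural log:
  Let L = lim(x→∞) x^(3/ln(2x))
  Then ln(L) = lim(x→∞) [exponent × ln(base)]
  Evaluate using L'Hôpital or standard limits, then exponentiate.
  L = e^(3)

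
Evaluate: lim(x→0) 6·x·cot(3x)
This is a 0·∞ indeterminate form.

Rewrite 0·∞ as a quotient (0/0 or ∞/∞ form), then apply L'Hôpital's rule:
  lim(x→0) 6·x·cot(3x) = 2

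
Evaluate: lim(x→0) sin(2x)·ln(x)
This is a 0·∞ indeterminate form.

Rewrite 0·∞ as a quotient (0/0 or ∞/∞ form), then apply L'Hôpital's rule:
  lim(x→0) sin(2x)·ln(x) = 0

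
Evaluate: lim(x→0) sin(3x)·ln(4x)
This is a 0·∞ indeterminate form.

Rewrite 0·∞ as a quotient (0/0 or ∞/∞ form), then apply L'Hôpital's rule:
  lim(x→0) sin(3x)·ln(4x) = 0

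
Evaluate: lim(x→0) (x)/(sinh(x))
This is a 0/0 indeterminate form.

Apply L'Hôpital's rule: differentiate numerator and denominator separately.
  f(x) = x   ⇒   f'(x) = 1
  g(x) = sinh(x)   ⇒   g'(x) = cosh(x)
  lim(x→0) f'(x)/g'(x) = lim(x→0) (1)/(cosh(x))
  = 1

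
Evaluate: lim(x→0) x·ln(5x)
This is a 0·∞ indeterminate form.

Rewrite 0·∞ as a quotient (0/0 or ∞/∞ form), then apply L'Hôpital's rule:
  lim(x→0) x·ln(5x) = 0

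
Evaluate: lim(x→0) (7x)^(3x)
This is an exponential indeterminate form.

For exponential indeterminate forms, take the natural log:
  Let L = lim(x→0) (7x)^(3x)
  Then ln(L) = lim(x→0) [exponent × ln(base)]
  Evaluate using L'Hôpital or standard limits, then exponentiate.
  L = 1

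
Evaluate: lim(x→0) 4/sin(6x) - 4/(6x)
This is an ∞-∞ indeterminate form.

Combine fractions or rationalize to convert ∞-∞ to 0/0 form:
  lim(x→0) 4/sin(6x) - 4/(6x) = 0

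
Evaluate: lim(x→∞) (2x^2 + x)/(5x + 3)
This is an ∞/∞ indeterminate form.

Apply L'Hôpital's rule: differentiate numerator and denominator separately.
  f(x) = 2·x^2 + x   ⇒   f'(x) = 4·x + 1
  g(x) = 5·x + 3   ⇒   g'(x) = 5
  lim(x→∞) f'(x)/g'(x) = lim(x→∞) (4·x + 1)/(5)
  = ∞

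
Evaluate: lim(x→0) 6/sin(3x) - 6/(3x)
This is an ∞-∞ indeterminate form.

Combine fractions or rationalize to convert ∞-∞ to 0/0 form:
  lim(x→0) 6/sin(3x) - 6/(3x) = 0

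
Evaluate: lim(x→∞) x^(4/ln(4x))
This is an exponential indeterminate form.

For exponential indeterminate forms, take the natural log:
  Let L = lim(x→∞) x^(4/ln(4x))
  Then ln(L) = lim(x→∞) [exponent × ln(base)]
  Evaluate using L'Hôpital or standard limits, then exponentiate.
  L = e^(4)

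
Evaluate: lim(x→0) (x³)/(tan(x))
This is a 0/0 indeterminate form.

Apply L'Hôpital's rule: differentiate numerator and denominator separately.
  f(x) = x^3   ⇒   f'(x) = 3·x^2
  g(x) = tan(x)   ⇒   g'(x) = tan(x)^2 + 1
  lim(x→0) f'(x)/g'(x) = lim(x→0) (3·x^2)/(tan(x)^2 + 1)
  = 0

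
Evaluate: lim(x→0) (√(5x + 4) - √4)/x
This is a standard limit.

Factor or rationalize the expression:
  lim(x→0) (√(5x + 4) - √4)/x = 5/4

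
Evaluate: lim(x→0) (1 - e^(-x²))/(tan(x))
This is a 0/0 indeterminate form.

Apply L'Hôpital's rule: differentiate numerator and denominator separately.
  f(x) = 1 - e^(-x^2)   ⇒   f'(x) = 2·x·e^(-x^2)
  g(x) = tan(x)   ⇒   g'(x) = tan(x)^2 + 1
  lim(x→0) f'(x)/g'(x) = lim(x→0) (2·x·e^(-x^2))/(tan(x)^2 + 1)
  = 0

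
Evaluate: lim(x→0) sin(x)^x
This is an exponential indeterminate form.

For exponential indeterminate forms, take the natural log:
  Let L = lim(x→0) sin(x)^x
  Then ln(L) = lim(x→0) [exponent × ln(base)]
  Evaluate using L'Hôpital or standard limits, then exponentiate.
  L = 1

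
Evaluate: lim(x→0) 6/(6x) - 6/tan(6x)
This is an ∞-∞ indeterminate form.

Combine fractions or rationalize to convert ∞-∞ to 0/0 form:
  lim(x→0) 6/(6x) - 6/tan(6x) = 0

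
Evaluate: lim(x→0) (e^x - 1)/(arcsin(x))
This is a 0/0 indeterminate form.

Apply L'Hôpital's rule: differentiate numerator and denominator separately.
  f(x) = e^(x) - 1   ⇒   f'(x) = e^(x)
  g(x) = asin(x)   ⇒   g'(x) = 1/sqrt(1 - x^2)
  lim(x→0) f'(x)/g'(x) = lim(x→0) (e^(x))/(1/sqrt(1 - x^2))
  = 1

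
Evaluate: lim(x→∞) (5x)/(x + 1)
This is an ∞/∞ indeterminate form.

Apply L'Hôpital's rule: differentiate numerator and denominator separately.
  f(x) = 5·x   ⇒   f'(x) = 5
  g(x) = x + 1   ⇒   g'(x) = 1
  lim(x→∞) f'(x)/g'(x) = lim(x→∞) (5)/(1)
  = 5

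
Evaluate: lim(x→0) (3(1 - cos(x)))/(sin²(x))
This is a 0/0 indeterminate form.

Apply L'Hôpital's rule: differentiate numerator and denominator separately.
  f(x) = 3 - 3·cos(x)   ⇒   f'(x) = 3·sin(x)
  g(x) = sin(x)^2   ⇒   g'(x) = 2·sin(x)·cos(x)
  lim(x→0) f'(x)/g'(x) = lim(x→0) (3·sin(x))/(2·sin(x)·cos(x))
  = 3/2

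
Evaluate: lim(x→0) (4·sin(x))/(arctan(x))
This is a 0/0 indeterminate form.

Apply L'Hôpital's rule: differentiate numerator and denominator separately.
  f(x) = 4·sin(x)   ⇒   f'(x) = 4·cos(x)
  g(x) = atan(x)   ⇒   g'(x) = 1/(x^2 + 1)
  lim(x→0) f'(x)/g'(x) = lim(x→0) (4·cos(x))/(1/(x^2 + 1))
  = 4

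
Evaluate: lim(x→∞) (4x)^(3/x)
This is an exponential indeterminate form.

For exponential indeterminate forms, take the natural log:
  Let L = lim(x→∞) (4x)^(3/x)
  Then ln(L) = lim(x→∞) [exponent × ln(base)]
  Evaluate using L'Hôpital or standard limits, then exponentiate.
  L = 1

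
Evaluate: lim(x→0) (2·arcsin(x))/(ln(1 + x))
This is a 0/0 indeterminate form.

Apply L'Hôpital's rule: differentiate numerator and denominator separately.
  f(x) = 2·asin(x)   ⇒   f'(x) = 2/sqrt(1 - x^2)
  g(x) = ln(x + 1)   ⇒   g'(x) = 1/(x + 1)
  lim(x→0) f'(x)/g'(x) = lim(x→0) (2/sqrt(1 - x^2))/(1/(x + 1))
  = 2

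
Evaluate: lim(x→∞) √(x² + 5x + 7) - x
This is an ∞-∞ indeterminate form.

Combine fractions or rationalize to convert ∞-∞ to 0/0 form:
  lim(x→∞) √(x² + 5x + 7) - x = 5/2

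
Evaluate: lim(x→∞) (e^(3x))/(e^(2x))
This is an ∞/∞ indeterminate form.

Apply L'Hôpital's rule: differentiate numerator and denominator separately.
  f(x) = e^(3·x)   ⇒   f'(x) = 3·e^(3·x)
  g(x) = e^(2·x)   ⇒   g'(x) = 2·e^(2·x)
  lim(x→∞) f'(x)/g'(x) = lim(x→∞) (3·e^(3·x))/(2·e^(2·x))
  = ∞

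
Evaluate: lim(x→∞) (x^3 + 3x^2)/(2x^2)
This is an ∞/∞ indeterminate form.

Apply L'Hôpital's rule: differentiate numerator and denominator separately.
  f(x) = x^3 + 3·x^2   ⇒   f'(x) = 3·x^2 + 6·x
  g(x) = 2·x^2   ⇒   g'(x) = 4·x
  lim(x→∞) f'(x)/g'(x) = lim(x→∞) (3·x^2 + 6·x)/(4·x)
  = ∞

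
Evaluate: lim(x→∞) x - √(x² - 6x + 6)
This is an ∞-∞ indeterminate form.

Combine fractions or rationalize to convert ∞-∞ to 0/0 form:
  lim(x→∞) x - √(x² - 6x + 6) = 3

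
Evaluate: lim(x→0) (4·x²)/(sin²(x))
This is a 0/0 indeterminate form.

Apply L'Hôpital's rule: differentiate numerator and denominator separately.
  f(x) = 4·x^2   ⇒   f'(x) = 8·x
  g(x) = sin(x)^2   ⇒   g'(x) = 2·sin(x)·cos(x)
  lim(x→0) f'(x)/g'(x) = lim(x→0) (8·x)/(2·sin(x)·cos(x))
  = 4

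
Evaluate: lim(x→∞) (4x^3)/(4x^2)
This is an ∞/∞ indeterminate form.

Apply L'Hôpital's rule: differentiate numerator and denominator separately.
  f(x) = 4·x^3   ⇒   f'(x) = 12·x^2
  g(x) = 4·x^2   ⇒   g'(x) = 8·x
  lim(x→∞) f'(x)/g'(x) = lim(x→∞) (12·x^2)/(8·x)
  = ∞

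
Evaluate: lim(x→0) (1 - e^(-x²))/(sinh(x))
This is a 0/0 indeterminate form.

Apply L'Hôpital's rule: differentiate numerator and denominator separately.
  f(x) = 1 - e^(-x^2)   ⇒   f'(x) = 2·x·e^(-x^2)
  g(x) = sinh(x)   ⇒   g'(x) = cosh(x)
  lim(x→0) f'(x)/g'(x) = lim(x→0) (2·x·e^(-x^2))/(cosh(x))
  = 0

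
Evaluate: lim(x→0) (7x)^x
This is an exponential indeterminate form.

For exponential indeterminate forms, take the natural log:
  Let L = lim(x→0) (7x)^x
  Then ln(L) = lim(x→0) [exponent × ln(base)]
  Evaluate using L'Hôpital or standard limits, then exponentiate.
  L = 1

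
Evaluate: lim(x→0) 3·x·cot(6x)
This is a 0·∞ indeterminate form.

Rewrite 0·∞ as a quotient (0/0 or ∞/∞ form), then apply L'Hôpital's rule:
  lim(x→0) 3·x·cot(6x) = 1/2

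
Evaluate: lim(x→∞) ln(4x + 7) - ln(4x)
This is an ∞-∞ indeterminate form.

Combine fractions or rationalize to convert ∞-∞ to 0/0 form:
  lim(x→∞) ln(4x + 7) - ln(4x) = 0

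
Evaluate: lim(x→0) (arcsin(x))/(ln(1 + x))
This is a 0/0 indeterminate form.

Apply L'Hôpital's rule: differentiate numerator and denominator separately.
  f(x) = asin(x)   ⇒   f'(x) = 1/sqrt(1 - x^2)
  g(x) = ln(x + 1)   ⇒   g'(x) = 1/(x + 1)
  lim(x→0) f'(x)/g'(x) = lim(x→0) (1/sqrt(1 - x^2))/(1/(x + 1))
  = 1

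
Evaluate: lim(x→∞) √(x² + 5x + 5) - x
This is an ∞-∞ indeterminate form.

Combine fractions or rationalize to convert ∞-∞ to 0/0 form:
  lim(x→∞) √(x² + 5x + 5) - x = 5/2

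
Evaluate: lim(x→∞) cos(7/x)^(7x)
This is an exponential indeterminate form.

For exponential indeterminate forms, take the natural log:
  Let L = lim(x→∞) cos(7/x)^(7x)
  Then ln(L) = lim(x→∞) [exponent × ln(base)]
  Evaluate using L'Hôpital or standard limits, then exponentiate.
  L = 1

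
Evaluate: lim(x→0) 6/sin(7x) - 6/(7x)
This is an ∞-∞ indeterminate form.

Combine fractions or rationalize to convert ∞-∞ to 0/0 form:
  lim(x→0) 6/sin(7x) - 6/(7x) = 0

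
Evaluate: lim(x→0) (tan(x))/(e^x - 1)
This is a 0/0 indeterminate form.

Apply L'Hôpital's rule: differentiate numerator and denominator separately.
  f(x) = tan(x)   ⇒   f'(x) = tan(x)^2 + 1
  g(x) = e^(x) - 1   ⇒   g'(x) = e^(x)
  lim(x→0) f'(x)/g'(x) = lim(x→0) (tan(x)^2 + 1)/(e^(x))
  = 1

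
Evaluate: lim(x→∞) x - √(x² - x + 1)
This is an ∞-∞ indeterminate form.

Combine fractions or rationalize to convert ∞-∞ to 0/0 form:
  lim(x→∞) x - √(x² - x + 1) = 1/2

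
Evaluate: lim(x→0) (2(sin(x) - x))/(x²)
This is a 0/0 indeterminate form.

Apply L'Hôpital's rule: differentiate numerator and denominator separately.
  f(x) = -2·x + 2·sin(x)   ⇒   f'(x) = 2·cos(x) - 2
  g(x) = x^2   ⇒   g'(x) = 2·x
  lim(x→0) f'(x)/g'(x) = lim(x→0) (2·cos(x) - 2)/(2·x)
  = 0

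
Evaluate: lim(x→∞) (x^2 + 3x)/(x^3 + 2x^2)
This is an ∞/∞ indeterminate form.

Apply L'Hôpital's rule: differentiate numerator and denominator separately.
  f(x) = x^2 + 3·x   ⇒   f'(x) = 2·x + 3
  g(x) = x^3 + 2·x^2   ⇒   g'(x) = 3·x^2 + 4·x
  lim(x→∞) f'(x)/g'(x) = lim(x→∞) (2·x + 3)/(3·x^2 + 4·x)
  = 0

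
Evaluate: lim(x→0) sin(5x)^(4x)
This is an exponential indeterminate form.

For exponential indeterminate forms, take the natural log:
  Let L = lim(x→0) sin(5x)^(4x)
  Then ln(L) = lim(x→0) [exponent × ln(base)]
  Evaluate using L'Hôpital or standard limits, then exponentiate.
  L = 1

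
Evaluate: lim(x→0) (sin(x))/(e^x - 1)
This is a 0/0 indeterminate form.

Apply L'Hôpital's rule: differentiate numerator and denominator separately.
  f(x) = sin(x)   ⇒   f'(x) = cos(x)
  g(x) = e^(x) - 1   ⇒   g'(x) = e^(x)
  lim(x→0) f'(x)/g'(x) = lim(x→0) (cos(x))/(e^(x))
  = 1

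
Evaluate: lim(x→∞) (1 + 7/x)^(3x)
This is an exponential indeterminate form.

For exponential indeterminate forms, take the natural log:
  Let L = lim(x→∞) (1 + 7/x)^(3x)
  Then ln(L) = lim(x→∞) [exponent × ln(base)]
  Evaluate using L'Hôpital or standard limits, then exponentiate.
  L = e^(21)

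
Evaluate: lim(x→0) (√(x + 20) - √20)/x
This is a standard limit.

Factor or rationalize the expression:
  lim(x→0) (√(x + 20) - √20)/x = sqrt(5)/20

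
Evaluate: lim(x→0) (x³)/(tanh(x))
This is a 0/0 indeterminate form.

Apply L'Hôpital's rule: differentiate numerator and denominator separately.
  f(x) = x^3   ⇒   f'(x) = 3·x^2
  g(x) = tanh(x)   ⇒   g'(x) = 1 - tanh(x)^2
  lim(x→0) f'(x)/g'(x) = lim(x→0) (3·x^2)/(1 - tanh(x)^2)
  = 0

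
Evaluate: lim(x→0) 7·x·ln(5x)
This is a 0·∞ indeterminate form.

Rewrite 0·∞ as a quotient (0/0 or ∞/∞ form), then apply L'Hôpital's rule:
  lim(x→0) 7·x·ln(5x) = 0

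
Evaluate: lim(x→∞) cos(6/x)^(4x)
This is an exponential indeterminate form.

For exponential indeterminate forms, take the natural log:
  Let L = lim(x→∞) cos(6/x)^(4x)
  Then ln(L) = lim(x→∞) [exponent × ln(base)]
  Evaluate using L'Hôpital or standard limits, then exponentiate.
  L = 1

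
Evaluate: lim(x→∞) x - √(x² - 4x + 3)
This is an ∞-∞ indeterminate form.

Combine fractions or rationalize to convert ∞-∞ to 0/0 form:
  lim(x→∞) x - √(x² - 4x + 3) = 2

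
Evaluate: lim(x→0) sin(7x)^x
This is an exponential indeterminate form.

For exponential indeterminate forms, take the natural log:
  Let L = lim(x→0) sin(7x)^x
  Then ln(L) = lim(x→0) [exponent × ln(base)]
  Evaluate using L'Hôpital or standard limits, then exponentiate.
  L = 1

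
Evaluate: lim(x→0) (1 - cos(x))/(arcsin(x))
This is a 0/0 indeterminate form.

Apply L'Hôpital's rule: differentiate numerator and denominator separately.
  f(x) = 1 - cos(x)   ⇒   f'(x) = sin(x)
  g(x) = asin(x)   ⇒   g'(x) = 1/sqrt(1 - x^2)
  lim(x→0) f'(x)/g'(x) = lim(x→0) (sin(x))/(1/sqrt(1 - x^2))
  = 0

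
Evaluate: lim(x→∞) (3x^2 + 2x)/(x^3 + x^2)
This is an ∞/∞ indeterminate form.

Apply L'Hôpital's rule: differentiate numerator and denominator separately.
  f(x) = 3·x^2 + 2·x   ⇒   f'(x) = 6·x + 2
  g(x) = x^3 + x^2   ⇒   g'(x) = 3·x^2 + 2·x
  lim(x→∞) f'(x)/g'(x) = lim(x→∞) (6·x + 2)/(3·x^2 + 2·x)
  = 0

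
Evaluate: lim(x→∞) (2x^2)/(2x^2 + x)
This is an ∞/∞ indeterminate form.

Apply L'Hôpital's rule: differentiate numerator and denominator separately.
  f(x) = 2·x^2   ⇒   f'(x) = 4·x
  g(x) = 2·x^2 + x   ⇒   g'(x) = 4·x + 1
  lim(x→∞) f'(x)/g'(x) = lim(x→∞) (4·x)/(4·x + 1)
  = 1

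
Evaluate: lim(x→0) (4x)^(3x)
This is an exponential indeterminate form.

For exponential indeterminate forms, take the natural log:
  Let L = lim(x→0) (4x)^(3x)
  Then ln(L) = lim(x→0) [exponent × ln(base)]
  Evaluate using L'Hôpital or standard limits, then exponentiate.
  L = 1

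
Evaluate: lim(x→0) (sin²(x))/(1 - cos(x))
This is a 0/0 indeterminate form.

Apply L'Hôpital's rule: differentiate numerator and denominator separately.
  f(x) = sin(x)^2   ⇒   f'(x) = 2·sin(x)·cos(x)
  g(x) = 1 - cos(x)   ⇒   g'(x) = sin(x)
  lim(x→0) f'(x)/g'(x) = lim(x→0) (2·sin(x)·cos(x))/(sin(x))
  = 2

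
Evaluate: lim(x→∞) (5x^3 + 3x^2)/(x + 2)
This is an ∞/∞ indeterminate form.

Apply L'Hôpital's rule: differentiate numerator and denominator separately.
  f(x) = 5·x^3 + 3·x^2   ⇒   f'(x) = 15·x^2 + 6·x
  g(x) = x + 2   ⇒   g'(x) = 1
  lim(x→∞) f'(x)/g'(x) = lim(x→∞) (15·x^2 + 6·x)/(1)
  = ∞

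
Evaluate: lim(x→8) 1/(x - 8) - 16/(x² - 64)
This is an ∞-∞ indeterminate form.

Combine fractions or rationalize to convert ∞-∞ to 0/0 form:
  lim(x→8) 1/(x - 8) - 16/(x² - 64) = 1/16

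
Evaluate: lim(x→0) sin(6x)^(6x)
This is an exponential indeterminate form.

For exponential indeterminate forms, take the natural log:
  Let L = lim(x→0) sin(6x)^(6x)
  Then ln(L) = lim(x→0) [exponent × ln(base)]
  Evaluate using L'Hôpital or standard limits, then exponentiate.
  L = 1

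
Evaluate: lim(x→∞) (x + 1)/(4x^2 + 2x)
This is an ∞/∞ indeterminate form.

Apply L'Hôpital's rule: differentiate numerator and denominator separately.
  f(x) = x + 1   ⇒   f'(x) = 1
  g(x) = 4·x^2 + 2·x   ⇒   g'(x) = 8·x + 2
  lim(x→∞) f'(x)/g'(x) = lim(x→∞) (1)/(8·x + 2)
  = 0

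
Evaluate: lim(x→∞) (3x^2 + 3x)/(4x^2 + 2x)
This is an ∞/∞ indeterminate form.

Apply L'Hôpital's rule: differentiate numerator and denominator separately.
  f(x) = 3·x^2 + 3·x   ⇒   f'(x) = 6·x + 3
  g(x) = 4·x^2 + 2·x   ⇒   g'(x) = 8·x + 2
  lim(x→∞) f'(x)/g'(x) = lim(x→∞) (6·x + 3)/(8·x + 2)
  = 3/4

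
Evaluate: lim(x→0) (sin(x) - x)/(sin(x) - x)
This is a 0/0 indeterminate form.

Apply L'Hôpital's rule: differentiate numerator and denominator separately.
  f(x) = -x + sin(x)   ⇒   f'(x) = cos(x) - 1
  g(x) = -x + sin(x)   ⇒   g'(x) = cos(x) - 1
  lim(x→0) f'(x)/g'(x) = lim(x→0) (cos(x) - 1)/(cos(x) - 1)
  = 1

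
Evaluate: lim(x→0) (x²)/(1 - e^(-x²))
This is a 0/0 indeterminate form.

Apply L'Hôpital's rule: differentiate numerator and denominator separately.
  f(x) = x^2   ⇒   f'(x) = 2·x
  g(x) = 1 - e^(-x^2)   ⇒   g'(x) = 2·x·e^(-x^2)
  lim(x→0) f'(x)/g'(x) = lim(x→0) (2·x)/(2·x·e^(-x^2))
  = 1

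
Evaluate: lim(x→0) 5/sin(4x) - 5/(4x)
This is an ∞-∞ indeterminate form.

Combine fractions or rationalize to convert ∞-∞ to 0/0 form:
  lim(x→0) 5/sin(4x) - 5/(4x) = 0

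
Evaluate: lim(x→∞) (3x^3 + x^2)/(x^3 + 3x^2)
This is an ∞/∞ indeterminate form.

Apply L'Hôpital's rule: differentiate numerator and denominator separately.
  f(x) = 3·x^3 + x^2   ⇒   f'(x) = 9·x^2 + 2·x
  g(x) = x^3 + 3·x^2   ⇒   g'(x) = 3·x^2 + 6·x
  lim(x→∞) f'(x)/g'(x) = lim(x→∞) (9·x^2 + 2·x)/(3·x^2 + 6·x)
  = 3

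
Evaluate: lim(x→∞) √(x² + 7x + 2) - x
This is an ∞-∞ indeterminate form.

Combine fractions or rationalize to convert ∞-∞ to 0/0 form:
  lim(x→∞) √(x² + 7x + 2) - x = 7/2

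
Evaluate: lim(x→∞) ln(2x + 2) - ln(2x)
This is an ∞-∞ indeterminate form.

Combine fractions or rationalize to convert ∞-∞ to 0/0 form:
  lim(x→∞) ln(2x + 2) - ln(2x) = 0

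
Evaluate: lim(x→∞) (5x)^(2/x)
This is an exponential indeterminate form.

For exponential indeterminate forms, take the natural log:
  Let L = lim(x→∞) (5x)^(2/x)
  Then ln(L) = lim(x→∞) [exponent × ln(base)]
  Evaluate using L'Hôpital or standard limits, then exponentiate.
  L = 1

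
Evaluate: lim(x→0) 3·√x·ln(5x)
This is a 0·∞ indeterminate form.

Rewrite 0·∞ as a quotient (0/0 or ∞/∞ form), then apply L'Hôpital's rule:
  lim(x→0) 3·√x·ln(5x) = 0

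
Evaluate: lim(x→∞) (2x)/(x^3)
This is an ∞/∞ indeterminate form.

Apply L'Hôpital's rule: differentiate numerator and denominator separately.
  f(x) = 2·x   ⇒   f'(x) = 2
  g(x) = x^3   ⇒   g'(x) = 3·x^2
  lim(x→∞) f'(x)/g'(x) = lim(x→∞) (2)/(3·x^2)
  = 0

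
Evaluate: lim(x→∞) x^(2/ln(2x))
This is an exponential indeterminate form.

For exponential indeterminate forms, take the natural log:
  Let L = lim(x→∞) x^(2/ln(2x))
  Then ln(L) = lim(x→∞) [exponent × ln(base)]
  Evaluate using L'Hôpital or standard limits, then exponentiate.
  L = e²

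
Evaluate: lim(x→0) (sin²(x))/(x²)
This is a 0/0 indeterminate form.

Apply L'Hôpital's rule: differentiate numerator and denominator separately.
  f(x) = sin(x)^2   ⇒   f'(x) = 2·sin(x)·cos(x)
  g(x) = x^2   ⇒   g'(x) = 2·x
  lim(x→0) f'(x)/g'(x) = lim(x→0) (2·sin(x)·cos(x))/(2·x)
  = 1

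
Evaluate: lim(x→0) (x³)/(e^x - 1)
This is a 0/0 indeterminate form.

Apply L'Hôpital's rule: differentiate numerator and denominator separately.
  f(x) = x^3   ⇒   f'(x) = 3·x^2
  g(x) = e^(x) - 1   ⇒   g'(x) = e^(x)
  lim(x→0) f'(x)/g'(x) = lim(x→0) (3·x^2)/(e^(x))
  = 0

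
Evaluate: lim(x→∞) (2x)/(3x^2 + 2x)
This is an ∞/∞ indeterminate form.

Apply L'Hôpital's rule: differentiate numerator and denominator separately.
  f(x) = 2·x   ⇒   f'(x) = 2
  g(x) = 3·x^2 + 2·x   ⇒   g'(x) = 6·x + 2
  lim(x→∞) f'(x)/g'(x) = lim(x→∞) (2)/(6·x + 2)
  = 0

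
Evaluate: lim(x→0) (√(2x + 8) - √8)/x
This is a standard limit.

Factor or rationalize the expression:
  lim(x→0) (√(2x + 8) - √8)/x = sqrt(2)/4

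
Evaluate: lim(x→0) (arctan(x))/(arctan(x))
This is a 0/0 indeterminate form.

Apply L'Hôpital's rule: differentiate numerator and denominator separately.
  f(x) = atan(x)   ⇒   f'(x) = 1/(x^2 + 1)
  g(x) = atan(x)   ⇒   g'(x) = 1/(x^2 + 1)
  lim(x→0) f'(x)/g'(x) = lim(x→0) (1/(x^2 + 1))/(1/(x^2 + 1))
  = 1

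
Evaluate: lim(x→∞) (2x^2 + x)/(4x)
This is an ∞/∞ indeterminate form.

Apply L'Hôpital's rule: differentiate numerator and denominator separately.
  f(x) = 2·x^2 + x   ⇒   f'(x) = 4·x + 1
  g(x) = 4·x   ⇒   g'(x) = 4
  lim(x→∞) f'(x)/g'(x) = lim(x→∞) (4·x + 1)/(4)
  = ∞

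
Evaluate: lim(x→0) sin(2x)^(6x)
This is an exponential indeterminate form.

For exponential indeterminate forms, take the natural log:
  Let L = lim(x→0) sin(2x)^(6x)
  Then ln(L) = lim(x→0) [exponent × ln(base)]
  Evaluate using L'Hôpital or standard limits, then exponentiate.
  L = 1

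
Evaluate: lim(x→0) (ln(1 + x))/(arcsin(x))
This is a 0/0 indeterminate form.

Apply L'Hôpital's rule: differentiate numerator and denominator separately.
  f(x) = ln(x + 1)   ⇒   f'(x) = 1/(x + 1)
  g(x) = asin(x)   ⇒   g'(x) = 1/sqrt(1 - x^2)
  lim(x→0) f'(x)/g'(x) = lim(x→0) (1/(x + 1))/(1/sqrt(1 - x^2))
  = 1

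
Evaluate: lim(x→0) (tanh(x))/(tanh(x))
This is a 0/0 indeterminate form.

Apply L'Hôpital's rule: differentiate numerator and denominator separately.
  f(x) = tanh(x)   ⇒   f'(x) = 1 - tanh(x)^2
  g(x) = tanh(x)   ⇒   g'(x) = 1 - tanh(x)^2
  lim(x→0) f'(x)/g'(x) = lim(x→0) (1 - tanh(x)^2)/(1 - tanh(x)^2)
  = 1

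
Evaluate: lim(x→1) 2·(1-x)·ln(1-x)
This is a 0·∞ indeterminate form.

Rewrite 0·∞ as a quotient (0/0 or ∞/∞ form), then apply L'Hôpital's rule:
  lim(x→1) 2·(1-x)·ln(1-x) = 0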